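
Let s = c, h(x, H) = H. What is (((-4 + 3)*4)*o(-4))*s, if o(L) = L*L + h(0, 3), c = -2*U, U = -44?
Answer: -6688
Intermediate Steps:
c = 88 (c = -2*(-44) = 88)
s = 88
o(L) = 3 + L**2 (o(L) = L*L + 3 = L**2 + 3 = 3 + L**2)
(((-4 + 3)*4)*o(-4))*s = (((-4 + 3)*4)*(3 + (-4)**2))*88 = ((-1*4)*(3 + 16))*88 = -4*19*88 = -76*88 = -6688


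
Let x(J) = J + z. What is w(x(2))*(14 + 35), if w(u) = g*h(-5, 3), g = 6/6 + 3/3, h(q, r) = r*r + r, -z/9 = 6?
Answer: 1176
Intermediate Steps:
z = -54 (z = -9*6 = -54)
x(J) = -54 + J (x(J) = J - 54 = -54 + J)
h(q, r) = r + r**2 (h(q, r) = r**2 + r = r + r**2)
g = 2 (g = 6*(1/6) + 3*(1/3) = 1 + 1 = 2)
w(u) = 24 (w(u) = 2*(3*(1 + 3)) = 2*(3*4) = 2*12 = 24)
w(x(2))*(14 + 35) = 24*(14 + 35) = 24*49 = 1176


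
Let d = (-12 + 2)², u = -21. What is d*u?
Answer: -2100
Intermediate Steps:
d = 100 (d = (-10)² = 100)
d*u = 100*(-21) = -2100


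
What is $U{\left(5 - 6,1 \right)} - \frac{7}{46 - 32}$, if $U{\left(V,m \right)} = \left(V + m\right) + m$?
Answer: $\frac{1}{2} \approx 0.5$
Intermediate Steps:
$U{\left(V,m \right)} = V + 2 m$
$U{\left(5 - 6,1 \right)} - \frac{7}{46 - 32} = \left(\left(5 - 6\right) + 2 \cdot 1\right) - \frac{7}{46 - 32} = \left(\left(5 - 6\right) + 2\right) - \frac{7}{14} = \left(-1 + 2\right) - \frac{1}{2} = 1 - \frac{1}{2} = \frac{1}{2}$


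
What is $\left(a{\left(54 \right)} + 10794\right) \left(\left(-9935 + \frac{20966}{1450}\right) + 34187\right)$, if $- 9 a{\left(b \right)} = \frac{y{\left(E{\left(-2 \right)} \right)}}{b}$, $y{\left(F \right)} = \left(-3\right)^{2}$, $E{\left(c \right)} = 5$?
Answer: $\frac{410185061645}{1566} \approx 2.6193 \cdot 10^{8}$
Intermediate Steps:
$y{\left(F \right)} = 9$
$a{\left(b \right)} = - \frac{1}{b}$ ($a{\left(b \right)} = - \frac{9 \frac{1}{b}}{9} = - \frac{1}{b}$)
$\left(a{\left(54 \right)} + 10794\right) \left(\left(-9935 + \frac{20966}{1450}\right) + 34187\right) = \left(- \frac{1}{54} + 10794\right) \left(\left(-9935 + \frac{20966}{1450}\right) + 34187\right) = \left(\left(-1\right) \frac{1}{54} + 10794\right) \left(\left(-9935 + 20966 \cdot \frac{1}{1450}\right) + 34187\right) = \left(- \frac{1}{54} + 10794\right) \left(\left(-9935 + \frac{10483}{725}\right) + 34187\right) = \frac{582875 \left(- \frac{7192392}{725} + 34187\right)}{54} = \frac{582875}{54} \cdot \frac{17593183}{725} = \frac{410185061645}{1566}$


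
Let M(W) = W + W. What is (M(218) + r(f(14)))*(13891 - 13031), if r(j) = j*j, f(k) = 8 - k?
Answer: 405920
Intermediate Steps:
M(W) = 2*W
r(j) = j²
(M(218) + r(f(14)))*(13891 - 13031) = (2*218 + (8 - 1*14)²)*(13891 - 13031) = (436 + (8 - 14)²)*860 = (436 + (-6)²)*860 = (436 + 36)*860 = 472*860 = 405920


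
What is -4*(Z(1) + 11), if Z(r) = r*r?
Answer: -48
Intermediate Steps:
Z(r) = r²
-4*(Z(1) + 11) = -4*(1² + 11) = -4*(1 + 11) = -4*12 = -48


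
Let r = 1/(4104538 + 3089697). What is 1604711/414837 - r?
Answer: 11544667626248/2984434864695 ≈ 3.8683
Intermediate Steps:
r = 1/7194235 ≈ 1.3900e-7
1604711/414837 - r = 1604711/414837 - 1*1/7194235 = 1604711*(1/414837) - 1/7194235 = 1604711/414837 - 1/7194235 = 11544667626248/2984434864695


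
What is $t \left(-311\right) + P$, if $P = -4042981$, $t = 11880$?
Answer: $-7737661$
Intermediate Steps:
$t \left(-311\right) + P = 11880 \left(-311\right) - 4042981 = -3694680 - 4042981 = -7737661$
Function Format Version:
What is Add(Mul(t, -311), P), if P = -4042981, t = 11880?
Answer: -7737661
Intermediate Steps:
Add(Mul(t, -311), P) = Add(Mul(11880, -311), -4042981) = Add(-3694680, -4042981) = -7737661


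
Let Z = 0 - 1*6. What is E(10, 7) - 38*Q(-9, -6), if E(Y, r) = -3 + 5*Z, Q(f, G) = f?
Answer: 309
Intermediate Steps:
Z = -6 (Z = 0 - 6 = -6)
E(Y, r) = -33 (E(Y, r) = -3 + 5*(-6) = -3 - 30 = -33)
E(10, 7) - 38*Q(-9, -6) = -33 - 38*(-9) = -33 + 342 = 309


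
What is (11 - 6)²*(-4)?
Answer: -100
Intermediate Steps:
(11 - 6)²*(-4) = 5²*(-4) = 25*(-4) = -100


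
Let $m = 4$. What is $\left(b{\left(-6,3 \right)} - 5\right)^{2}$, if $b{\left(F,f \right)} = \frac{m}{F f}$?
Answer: $\frac{2209}{81} \approx 27.272$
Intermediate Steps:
$b{\left(F,f \right)} = \frac{4}{F f}$
$\left(b{\left(-6,3 \right)} - 5\right)^{2} = \left(\frac{4}{\left(-6\right) 3} - 5\right)^{2} = \left(4 \left(- \frac{1}{6}\right) \frac{1}{3} - 5\right)^{2} = \left(- \frac{2}{9} - 5\right)^{2} = \left(- \frac{47}{9}\right)^{2} = \frac{2209}{81}$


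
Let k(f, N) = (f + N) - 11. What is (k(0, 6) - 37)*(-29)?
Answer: 1218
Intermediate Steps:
k(f, N) = -11 + N + f (k(f, N) = (N + f) - 11 = -11 + N + f)
(k(0, 6) - 37)*(-29) = ((-11 + 6 + 0) - 37)*(-29) = (-5 - 37)*(-29) = -42*(-29) = 1218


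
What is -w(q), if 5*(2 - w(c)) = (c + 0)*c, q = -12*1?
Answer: 134/5 ≈ 26.800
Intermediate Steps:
q = -12
w(c) = 2 - c**2/5 (w(c) = 2 - (c + 0)*c/5 = 2 - c*c/5 = 2 - c**2/5)
-w(q) = -(2 - 1/5*(-12)**2) = -(2 - 1/5*144) = -(2 - 144/5) = -1*(-134/5) = 134/5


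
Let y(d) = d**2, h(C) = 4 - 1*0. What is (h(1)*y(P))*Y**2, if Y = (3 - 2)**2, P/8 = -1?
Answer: 256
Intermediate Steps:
h(C) = 4 (h(C) = 4 + 0 = 4)
P = -8 (P = 8*(-1) = -8)
Y = 1 (Y = 1**2 = 1)
(h(1)*y(P))*Y**2 = (4*(-8)**2)*1**2 = (4*64)*1 = 256*1 = 256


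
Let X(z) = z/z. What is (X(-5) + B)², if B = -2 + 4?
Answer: 9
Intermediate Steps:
B = 2
X(z) = 1
(X(-5) + B)² = (1 + 2)² = 3² = 9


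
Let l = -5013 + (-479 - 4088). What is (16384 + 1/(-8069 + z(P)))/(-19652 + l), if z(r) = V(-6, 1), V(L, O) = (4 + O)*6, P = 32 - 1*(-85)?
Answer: -131710975/234996048 ≈ -0.56048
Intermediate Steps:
P = 117 (P = 32 + 85 = 117)
l = -9580 (l = -5013 - 4567 = -9580)
V(L, O) = 24 + 6*O
z(r) = 30 (z(r) = 24 + 6*1 = 24 + 6 = 30)
(16384 + 1/(-8069 + z(P)))/(-19652 + l) = (16384 + 1/(-8069 + 30))/(-19652 - 9580) = (16384 + 1/(-8039))/(-29232) = (16384 - 1/8039)*(-1/29232) = (131710975/8039)*(-1/29232) = -131710975/234996048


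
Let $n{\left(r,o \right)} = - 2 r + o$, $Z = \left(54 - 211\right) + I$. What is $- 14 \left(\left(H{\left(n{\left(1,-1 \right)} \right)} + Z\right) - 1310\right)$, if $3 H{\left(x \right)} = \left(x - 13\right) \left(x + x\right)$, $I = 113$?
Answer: $18508$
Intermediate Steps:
$Z = -44$ ($Z = \left(54 - 211\right) + 113 = -157 + 113 = -44$)
$n{\left(r,o \right)} = o - 2 r$
$H{\left(x \right)} = \frac{2 x \left(-13 + x\right)}{3}$ ($H{\left(x \right)} = \frac{\left(x - 13\right) \left(x + x\right)}{3} = \frac{\left(-13 + x\right) 2 x}{3} = \frac{2 x \left(-13 + x\right)}{3}$)
$- 14 \left(\left(H{\left(n{\left(1,-1 \right)} \right)} + Z\right) - 1310\right) = - 14 \left(\left(\frac{2 \left(-1 - 2\right) \left(-13 - 3\right)}{3} - 44\right) - 1310\right) = - 14 \left(\left(\frac{2}{3} \left(-3\right) \left(-13 - 3\right) - 44\right) - 1310\right) = - 14 \left(\left(\frac{2}{3} \left(-3\right) \left(-16\right) - 44\right) - 1310\right) = - 14 \left(\left(32 - 44\right) - 1310\right) = - 14 \left(-12 - 1310\right) = \left(-14\right) \left(-1322\right) = 18508$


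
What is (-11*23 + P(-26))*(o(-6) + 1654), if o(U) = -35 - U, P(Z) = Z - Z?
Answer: -411125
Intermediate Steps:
P(Z) = 0
(-11*23 + P(-26))*(o(-6) + 1654) = (-11*23 + 0)*((-35 - 1*(-6)) + 1654) = (-253 + 0)*((-35 + 6) + 1654) = -253*(-29 + 1654) = -253*1625 = -411125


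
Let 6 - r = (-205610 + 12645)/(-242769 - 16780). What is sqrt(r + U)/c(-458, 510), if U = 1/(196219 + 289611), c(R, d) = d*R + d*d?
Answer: sqrt(83580949111213166914730)/3344084236568400 ≈ 8.6452e-5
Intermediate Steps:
c(R, d) = d**2 + R*d (c(R, d) = R*d + d**2 = d**2 + R*d)
U = 1/485830 ≈ 2.0583e-6
r = 1364329/259549 (r = 6 - (-205610 + 12645)/(-242769 - 16780) = 6 - (-192965)/(-259549) = 6 - (-192965)*(-1)/259549 = 6 - 1*192965/259549 = 6 - 192965/259549 = 1364329/259549 ≈ 5.2565)
sqrt(r + U)/c(-458, 510) = sqrt(1364329/259549 + 1/485830)/((510*(-458 + 510))) = sqrt(662832217619/126096690670)/((510*52)) = (sqrt(83580949111213166914730)/126096690670)/26520 = (sqrt(83580949111213166914730)/126096690670)*(1/26520) = sqrt(83580949111213166914730)/3344084236568400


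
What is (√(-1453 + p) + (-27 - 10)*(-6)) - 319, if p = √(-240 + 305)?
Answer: -97 + I*√(1453 - √65) ≈ -97.0 + 38.012*I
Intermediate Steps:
p = √65 ≈ 8.0623
(√(-1453 + p) + (-27 - 10)*(-6)) - 319 = (√(-1453 + √65) + (-27 - 10)*(-6)) - 319 = (√(-1453 + √65) - 37*(-6)) - 319 = (√(-1453 + √65) + 222) - 319 = (222 + √(-1453 + √65)) - 319 = -97 + √(-1453 + √65)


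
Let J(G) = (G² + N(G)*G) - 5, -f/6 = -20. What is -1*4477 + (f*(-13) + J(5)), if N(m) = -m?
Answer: -6042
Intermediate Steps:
f = 120 (f = -6*(-20) = 120)
J(G) = -5 (J(G) = (G² + (-G)*G) - 5 = (G² - G²) - 5 = 0 - 5 = -5)
-1*4477 + (f*(-13) + J(5)) = -1*4477 + (120*(-13) - 5) = -4477 + (-1560 - 5) = -4477 - 1565 = -6042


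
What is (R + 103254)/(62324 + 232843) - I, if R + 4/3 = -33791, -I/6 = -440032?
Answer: -2337892447807/885501 ≈ -2.6402e+6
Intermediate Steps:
I = 2640192 (I = -6*(-440032) = 2640192)
R = -101377/3 (R = -4/3 - 33791 = -101377/3 ≈ -33792.)
(R + 103254)/(62324 + 232843) - I = (-101377/3 + 103254)/(62324 + 232843) - 1*2640192 = (208385/3)/295167 - 2640192 = (208385/3)*(1/295167) - 2640192 = 208385/885501 - 2640192 = -2337892447807/885501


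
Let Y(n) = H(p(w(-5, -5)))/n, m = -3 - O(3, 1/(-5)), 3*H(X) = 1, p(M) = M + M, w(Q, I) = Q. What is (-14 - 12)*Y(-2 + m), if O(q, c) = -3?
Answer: 13/3 ≈ 4.3333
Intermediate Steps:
p(M) = 2*M
H(X) = 1/3 (H(X) = (1/3)*1 = 1/3)
m = 0 (m = -3 - 1*(-3) = -3 + 3 = 0)
Y(n) = 1/(3*n)
(-14 - 12)*Y(-2 + m) = (-14 - 12)*(1/(3*(-2 + 0))) = -26/(3*(-2)) = -26*(-1)/(3*2) = -26*(-1/6) = 13/3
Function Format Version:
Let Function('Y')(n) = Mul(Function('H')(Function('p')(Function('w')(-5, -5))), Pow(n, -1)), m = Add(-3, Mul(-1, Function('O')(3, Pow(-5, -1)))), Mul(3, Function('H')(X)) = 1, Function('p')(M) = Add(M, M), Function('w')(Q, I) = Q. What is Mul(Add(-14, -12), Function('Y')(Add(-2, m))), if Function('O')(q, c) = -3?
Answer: Rational(13, 3) ≈ 4.3333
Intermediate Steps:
Function('p')(M) = Mul(2, M)
Function('H')(X) = Rational(1, 3) (Function('H')(X) = Mul(Rational(1, 3), 1) = Rational(1, 3))
m = 0 (m = Add(-3, Mul(-1, -3)) = Add(-3, 3) = 0)
Function('Y')(n) = Mul(Rational(1, 3), Pow(n, -1))
Mul(Add(-14, -12), Function('Y')(Add(-2, m))) = Mul(Add(-14, -12), Mul(Rational(1, 3), Pow(Add(-2, 0), -1))) = Mul(-26, Mul(Rational(1, 3), Pow(-2, -1))) = Mul(-26, Mul(Rational(1, 3), Rational(-1, 2))) = Mul(-26, Rational(-1, 6)) = Rational(13, 3)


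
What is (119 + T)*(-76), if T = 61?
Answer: -13680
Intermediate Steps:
(119 + T)*(-76) = (119 + 61)*(-76) = 180*(-76) = -13680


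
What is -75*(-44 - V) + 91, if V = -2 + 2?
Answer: 3391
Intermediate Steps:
V = 0
-75*(-44 - V) + 91 = -75*(-44 - 1*0) + 91 = -75*(-44 + 0) + 91 = -75*(-44) + 91 = 3300 + 91 = 3391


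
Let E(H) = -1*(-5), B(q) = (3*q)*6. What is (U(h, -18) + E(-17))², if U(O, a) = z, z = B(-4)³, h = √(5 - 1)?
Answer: 139310337049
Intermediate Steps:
B(q) = 18*q
h = 2 (h = √4 = 2)
E(H) = 5
z = -373248 (z = (18*(-4))³ = (-72)³ = -373248)
U(O, a) = -373248
(U(h, -18) + E(-17))² = (-373248 + 5)² = (-373243)² = 139310337049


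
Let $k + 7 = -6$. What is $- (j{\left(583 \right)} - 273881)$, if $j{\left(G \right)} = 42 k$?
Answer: $274427$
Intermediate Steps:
$k = -13$ ($k = -7 - 6 = -13$)
$j{\left(G \right)} = -546$ ($j{\left(G \right)} = 42 \left(-13\right) = -546$)
$- (j{\left(583 \right)} - 273881) = - (-546 - 273881) = \left(-1\right) \left(-274427\right) = 274427$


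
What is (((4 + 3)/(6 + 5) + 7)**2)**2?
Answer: 49787136/14641 ≈ 3400.5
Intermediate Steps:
(((4 + 3)/(6 + 5) + 7)**2)**2 = ((7/11 + 7)**2)**2 = ((84/11)**2)**2 = (7056/121)**2 = 49787136/14641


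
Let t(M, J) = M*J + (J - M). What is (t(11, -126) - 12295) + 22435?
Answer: 8617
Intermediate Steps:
t(M, J) = J - M + J*M (t(M, J) = J*M + (J - M) = J - M + J*M)
(t(11, -126) - 12295) + 22435 = ((-126 - 1*11 - 126*11) - 12295) + 22435 = ((-126 - 11 - 1386) - 12295) + 22435 = (-1523 - 12295) + 22435 = -13818 + 22435 = 8617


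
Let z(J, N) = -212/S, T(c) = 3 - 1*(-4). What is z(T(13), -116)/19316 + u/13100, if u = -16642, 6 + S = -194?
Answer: -160721493/126519800 ≈ -1.2703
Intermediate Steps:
S = -200 (S = -6 - 194 = -200)
T(c) = 7 (T(c) = 3 + 4 = 7)
z(J, N) = 53/50 (z(J, N) = -212/(-200) = -212*(-1/200) = 53/50)
z(T(13), -116)/19316 + u/13100 = (53/50)/19316 - 16642/13100 = (53/50)*(1/19316) - 16642*1/13100 = 53/965800 - 8321/6550 = -160721493/126519800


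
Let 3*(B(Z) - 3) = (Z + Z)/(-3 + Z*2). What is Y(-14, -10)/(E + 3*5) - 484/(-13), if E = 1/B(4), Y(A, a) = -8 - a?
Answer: 196709/5265 ≈ 37.362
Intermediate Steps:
B(Z) = 3 + 2*Z/(3*(-3 + 2*Z)) (B(Z) = 3 + ((Z + Z)/(-3 + Z*2))/3 = 3 + ((2*Z)/(-3 + 2*Z))/3 = 3 + (2*Z/(-3 + 2*Z))/3 = 3 + 2*Z/(3*(-3 + 2*Z)))
E = 15/53 (E = 1/((-27 + 20*4)/(3*(-3 + 2*4))) = 1/((-27 + 80)/(3*(-3 + 8))) = 1/((1/3)*53/5) = 1/((1/3)*(1/5)*53) = 1/(53/15) = 15/53 ≈ 0.28302)
Y(-14, -10)/(E + 3*5) - 484/(-13) = (-8 - 1*(-10))/(15/53 + 3*5) - 484/(-13) = (-8 + 10)/(15/53 + 15) - 484*(-1/13) = 2/(810/53) + 484/13 = 2*(53/810) + 484/13 = 53/405 + 484/13 = 196709/5265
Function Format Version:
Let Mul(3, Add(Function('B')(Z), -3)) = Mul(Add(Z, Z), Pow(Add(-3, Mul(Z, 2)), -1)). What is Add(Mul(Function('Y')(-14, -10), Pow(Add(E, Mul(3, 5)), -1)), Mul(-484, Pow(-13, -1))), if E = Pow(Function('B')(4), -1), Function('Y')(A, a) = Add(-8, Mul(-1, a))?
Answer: Rational(196709, 5265) ≈ 37.362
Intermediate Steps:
Function('B')(Z) = Add(3, Mul(Rational(2, 3), Z, Pow(Add(-3, Mul(2, Z)), -1))) (Function('B')(Z) = Add(3, Mul(Rational(1, 3), Mul(Add(Z, Z), Pow(Add(-3, Mul(Z, 2)), -1)))) = Add(3, Mul(Rational(1, 3), Mul(Mul(2, Z), Pow(Add(-3, Mul(2, Z)), -1)))) = Add(3, Mul(Rational(1, 3), Mul(2, Z, Pow(Add(-3, Mul(2, Z)), -1)))) = Add(3, Mul(Rational(2, 3), Z, Pow(Add(-3, Mul(2, Z)), -1))))
E = Rational(15, 53) (E = Pow(Mul(Rational(1, 3), Pow(Add(-3, Mul(2, 4)), -1), Add(-27, Mul(20, 4))), -1) = Pow(Mul(Rational(1, 3), Pow(Add(-3, 8), -1), Add(-27, 80)), -1) = Pow(Mul(Rational(1, 3), Pow(5, -1), 53), -1) = Pow(Mul(Rational(1, 3), Rational(1, 5), 53), -1) = Pow(Rational(53, 15), -1) = Rational(15, 53) ≈ 0.28302)
Add(Mul(Function('Y')(-14, -10), Pow(Add(E, Mul(3, 5)), -1)), Mul(-484, Pow(-13, -1))) = Add(Mul(Add(-8, Mul(-1, -10)), Pow(Add(Rational(15, 53), Mul(3, 5)), -1)), Mul(-484, Pow(-13, -1))) = Add(Mul(Add(-8, 10), Pow(Add(Rational(15, 53), 15), -1)), Mul(-484, Rational(-1, 13))) = Add(Mul(2, Pow(Rational(810, 53), -1)), Rational(484, 13)) = Add(Mul(2, Rational(53, 810)), Rational(484, 13)) = Add(Rational(53, 405), Rational(484, 13)) = Rational(196709, 5265)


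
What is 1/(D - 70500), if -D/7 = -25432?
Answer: 1/107524 ≈ 9.3002e-6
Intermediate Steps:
D = 178024 (D = -7*(-25432) = 178024)
1/(D - 70500) = 1/(178024 - 70500) = 1/107524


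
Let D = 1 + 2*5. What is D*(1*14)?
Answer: 154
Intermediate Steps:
D = 11 (D = 1 + 10 = 11)
D*(1*14) = 11*(1*14) = 11*14 = 154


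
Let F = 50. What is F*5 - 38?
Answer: 212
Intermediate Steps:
F*5 - 38 = 50*5 - 38 = 250 - 38 = 212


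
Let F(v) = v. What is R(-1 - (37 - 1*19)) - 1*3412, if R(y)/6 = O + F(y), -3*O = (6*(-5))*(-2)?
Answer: -3646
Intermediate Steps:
O = -20 (O = -6*(-5)*(-2)/3 = -(-10)*(-2) = -⅓*60 = -20)
R(y) = -120 + 6*y (R(y) = 6*(-20 + y) = -120 + 6*y)
R(-1 - (37 - 1*19)) - 1*3412 = (-120 + 6*(-1 - (37 - 1*19))) - 1*3412 = (-120 + 6*(-1 - (37 - 19))) - 3412 = (-120 + 6*(-1 - 1*18)) - 3412 = (-120 + 6*(-1 - 18)) - 3412 = (-120 + 6*(-19)) - 3412 = (-120 - 114) - 3412 = -234 - 3412 = -3646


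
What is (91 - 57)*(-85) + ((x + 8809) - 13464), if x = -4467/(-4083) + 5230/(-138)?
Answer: -711999679/93909 ≈ -7581.8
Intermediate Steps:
x = -3456274/93909 (x = -4467*(-1/4083) + 5230*(-1/138) = 1489/1361 - 2615/69 = -3456274/93909 ≈ -36.805)
(91 - 57)*(-85) + ((x + 8809) - 13464) = (91 - 57)*(-85) + ((-3456274/93909 + 8809) - 13464) = 34*(-85) + (823788107/93909 - 13464) = -2890 - 440602669/93909 = -711999679/93909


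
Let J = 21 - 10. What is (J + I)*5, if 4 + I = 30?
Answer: 185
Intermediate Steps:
I = 26 (I = -4 + 30 = 26)
J = 11
(J + I)*5 = (11 + 26)*5 = 37*5 = 185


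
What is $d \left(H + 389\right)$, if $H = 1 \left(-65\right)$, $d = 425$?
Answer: $137700$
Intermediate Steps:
$H = -65$
$d \left(H + 389\right) = 425 \left(-65 + 389\right) = 425 \cdot 324 = 137700$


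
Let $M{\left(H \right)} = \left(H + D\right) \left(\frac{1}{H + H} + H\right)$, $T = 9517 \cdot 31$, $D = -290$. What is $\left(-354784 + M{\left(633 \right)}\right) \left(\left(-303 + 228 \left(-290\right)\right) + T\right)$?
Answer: $- \frac{19920957989194}{633} \approx -3.1471 \cdot 10^{10}$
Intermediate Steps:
$T = 295027$
$M{\left(H \right)} = \left(-290 + H\right) \left(H + \frac{1}{2 H}\right)$ ($M{\left(H \right)} = \left(H - 290\right) \left(\frac{1}{H + H} + H\right) = \left(-290 + H\right) \left(\frac{1}{2 H} + H\right) = \left(-290 + H\right) \left(H + \frac{1}{2 H}\right)$)
$\left(-354784 + M{\left(633 \right)}\right) \left(\left(-303 + 228 \left(-290\right)\right) + T\right) = \left(-354784 + \left(\frac{1}{2} + 633^{2} - 183570 - \frac{145}{633}\right)\right) \left(\left(-303 + 228 \left(-290\right)\right) + 295027\right) = \left(-354784 + \left(\frac{1}{2} + 400689 - 183570 - \frac{145}{633}\right)\right) \left(\left(-303 - 66120\right) + 295027\right) = \left(-354784 + \left(\frac{1}{2} + 400689 - 183570 - \frac{145}{633}\right)\right) \left(-66423 + 295027\right) = \left(-354784 + \frac{274872997}{1266}\right) 228604 = \left(- \frac{174283547}{1266}\right) 228604 = - \frac{19920957989194}{633}$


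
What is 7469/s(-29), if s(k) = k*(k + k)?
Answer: 7469/1682 ≈ 4.4405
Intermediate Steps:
s(k) = 2*k² (s(k) = k*(2*k) = 2*k²)
7469/s(-29) = 7469/((2*(-29)²)) = 7469/((2*841)) = 7469/1682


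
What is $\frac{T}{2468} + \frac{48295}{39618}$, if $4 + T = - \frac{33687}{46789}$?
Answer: $\frac{39212168573}{32217595308} \approx 1.2171$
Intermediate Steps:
$T = - \frac{220843}{46789}$ ($T = -4 - \frac{33687}{46789} = - \frac{220843}{46789} \approx -4.72$)
$\frac{T}{2468} + \frac{48295}{39618} = - \frac{220843}{46789 \cdot 2468} + \frac{48295}{39618} = \left(- \frac{220843}{46789}\right) \frac{1}{2468} + 48295 \cdot \frac{1}{39618} = - \frac{220843}{115475252} + \frac{48295}{39618} = \frac{39212168573}{32217595308}$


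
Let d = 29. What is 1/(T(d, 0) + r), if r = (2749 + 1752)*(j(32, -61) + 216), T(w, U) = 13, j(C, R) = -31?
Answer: 1/832698 ≈ 1.2009e-6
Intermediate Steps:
r = 832685 (r = (2749 + 1752)*(-31 + 216) = 4501*185 = 832685)
1/(T(d, 0) + r) = 1/(13 + 832685) = 1/832698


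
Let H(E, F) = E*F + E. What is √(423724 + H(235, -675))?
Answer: √265334 ≈ 515.11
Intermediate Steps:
H(E, F) = E + E*F
√(423724 + H(235, -675)) = √(423724 + 235*(1 - 675)) = √(423724 + 235*(-674)) = √(423724 - 158390) = √265334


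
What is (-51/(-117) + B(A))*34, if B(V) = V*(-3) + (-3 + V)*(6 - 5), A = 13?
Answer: -37876/39 ≈ -971.18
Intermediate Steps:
B(V) = -3 - 2*V (B(V) = -3*V + (-3 + V)*1 = -3*V + (-3 + V) = -3 - 2*V)
(-51/(-117) + B(A))*34 = (-51/(-117) + (-3 - 2*13))*34 = (-51*(-1/117) + (-3 - 26))*34 = (17/39 - 29)*34 = -1114/39*34 = -37876/39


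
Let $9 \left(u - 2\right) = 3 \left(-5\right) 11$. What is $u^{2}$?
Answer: $\frac{2401}{9} \approx 266.78$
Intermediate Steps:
$u = - \frac{49}{3}$ ($u = 2 + \frac{3 \left(-5\right) 11}{9} = 2 + \frac{\left(-15\right) 11}{9} = 2 + \frac{1}{9} \left(-165\right) = 2 - \frac{55}{3} = - \frac{49}{3} \approx -16.333$)
$u^{2} = \left(- \frac{49}{3}\right)^{2} = \frac{2401}{9}$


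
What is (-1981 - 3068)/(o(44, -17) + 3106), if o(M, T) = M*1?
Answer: -561/350 ≈ -1.6029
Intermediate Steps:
o(M, T) = M
(-1981 - 3068)/(o(44, -17) + 3106) = (-1981 - 3068)/(44 + 3106) = -5049/3150 = -5049*1/3150 = -561/350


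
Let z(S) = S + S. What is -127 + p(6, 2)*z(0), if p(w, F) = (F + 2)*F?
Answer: -127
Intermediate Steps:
p(w, F) = F*(2 + F) (p(w, F) = (2 + F)*F = F*(2 + F))
z(S) = 2*S
-127 + p(6, 2)*z(0) = -127 + (2*(2 + 2))*(2*0) = -127 + (2*4)*0 = -127 + 8*0 = -127 + 0 = -127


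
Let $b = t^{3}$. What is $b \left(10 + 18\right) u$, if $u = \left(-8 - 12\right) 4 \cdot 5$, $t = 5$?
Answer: $-1400000$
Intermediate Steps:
$u = -400$ ($u = \left(-20\right) 20 = -400$)
$b = 125$ ($b = 5^{3} = 125$)
$b \left(10 + 18\right) u = 125 \left(10 + 18\right) \left(-400\right) = 125 \cdot 28 \left(-400\right) = 3500 \left(-400\right) = -1400000$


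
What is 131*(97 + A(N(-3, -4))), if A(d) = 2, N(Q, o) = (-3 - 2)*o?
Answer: 12969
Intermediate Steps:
N(Q, o) = -5*o
131*(97 + A(N(-3, -4))) = 131*(97 + 2) = 131*99 = 12969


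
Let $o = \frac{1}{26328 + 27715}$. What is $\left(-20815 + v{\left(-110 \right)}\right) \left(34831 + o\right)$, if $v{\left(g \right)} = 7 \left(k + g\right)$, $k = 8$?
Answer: $- \frac{40525581061286}{54043} \approx -7.4988 \cdot 10^{8}$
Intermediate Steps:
$o = \frac{1}{54043} \approx 1.8504 \cdot 10^{-5}$
$v{\left(g \right)} = 56 + 7 g$ ($v{\left(g \right)} = 7 \left(8 + g\right) = 56 + 7 g$)
$\left(-20815 + v{\left(-110 \right)}\right) \left(34831 + o\right) = \left(-20815 + \left(56 + 7 \left(-110\right)\right)\right) \left(34831 + \frac{1}{54043}\right) = \left(-20815 + \left(56 - 770\right)\right) \frac{1882371734}{54043} = \left(-20815 - 714\right) \frac{1882371734}{54043} = \left(-21529\right) \frac{1882371734}{54043} = - \frac{40525581061286}{54043}$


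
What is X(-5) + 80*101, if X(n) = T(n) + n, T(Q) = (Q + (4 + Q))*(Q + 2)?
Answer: 8093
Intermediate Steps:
T(Q) = (2 + Q)*(4 + 2*Q) (T(Q) = (4 + 2*Q)*(2 + Q) = (2 + Q)*(4 + 2*Q))
X(n) = 8 + 2*n² + 9*n (X(n) = (8 + 2*n² + 8*n) + n = 8 + 2*n² + 9*n)
X(-5) + 80*101 = (8 + 2*(-5)² + 9*(-5)) + 80*101 = (8 + 2*25 - 45) + 8080 = (8 + 50 - 45) + 8080 = 13 + 8080 = 8093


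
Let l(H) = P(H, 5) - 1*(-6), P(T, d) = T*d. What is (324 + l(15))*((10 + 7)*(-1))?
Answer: -6885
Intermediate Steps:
l(H) = 6 + 5*H (l(H) = H*5 - 1*(-6) = 5*H + 6 = 6 + 5*H)
(324 + l(15))*((10 + 7)*(-1)) = (324 + (6 + 5*15))*((10 + 7)*(-1)) = (324 + (6 + 75))*(17*(-1)) = (324 + 81)*(-17) = 405*(-17) = -6885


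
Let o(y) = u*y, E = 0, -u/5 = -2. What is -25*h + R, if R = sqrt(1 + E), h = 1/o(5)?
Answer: 1/2 ≈ 0.50000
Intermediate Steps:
u = 10 (u = -5*(-2) = 10)
o(y) = 10*y
h = 1/50 (h = 1/(10*5) = 1/50 ≈ 0.020000)
R = 1 (R = sqrt(1 + 0) = sqrt(1) = 1)
-25*h + R = -25*1/50 + 1 = -1/2 + 1 = 1/2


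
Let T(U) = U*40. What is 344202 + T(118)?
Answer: 348922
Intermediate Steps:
T(U) = 40*U
344202 + T(118) = 344202 + 40*118 = 344202 + 4720 = 348922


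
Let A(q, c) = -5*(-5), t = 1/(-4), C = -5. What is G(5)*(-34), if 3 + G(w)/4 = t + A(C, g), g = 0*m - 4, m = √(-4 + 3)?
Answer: -2958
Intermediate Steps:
m = I (m = √(-1) = I ≈ 1.0*I)
t = -¼ ≈ -0.25000
g = -4 (g = 0*I - 4 = 0 - 4 = -4)
A(q, c) = 25
G(w) = 87 (G(w) = -12 + 4*(-¼ + 25) = -12 + 4*(99/4) = -12 + 99 = 87)
G(5)*(-34) = 87*(-34) = -2958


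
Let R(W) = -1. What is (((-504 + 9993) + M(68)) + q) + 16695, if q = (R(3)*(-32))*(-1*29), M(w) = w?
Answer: 25324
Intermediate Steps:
q = -928 (q = (-1*(-32))*(-1*29) = 32*(-29) = -928)
(((-504 + 9993) + M(68)) + q) + 16695 = (((-504 + 9993) + 68) - 928) + 16695 = ((9489 + 68) - 928) + 16695 = (9557 - 928) + 16695 = 8629 + 16695 = 25324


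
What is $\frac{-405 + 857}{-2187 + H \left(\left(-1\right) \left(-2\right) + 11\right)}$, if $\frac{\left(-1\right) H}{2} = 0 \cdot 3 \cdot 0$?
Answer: $- \frac{452}{2187} \approx -0.20668$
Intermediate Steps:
$H = 0$ ($H = - 2 \cdot 0 \cdot 3 \cdot 0 = - 2 \cdot 0 \cdot 0 = \left(-2\right) 0 = 0$)
$\frac{-405 + 857}{-2187 + H \left(\left(-1\right) \left(-2\right) + 11\right)} = \frac{-405 + 857}{-2187 + 0 \left(\left(-1\right) \left(-2\right) + 11\right)} = \frac{452}{-2187 + 0 \left(2 + 11\right)} = \frac{452}{-2187 + 0 \cdot 13} = \frac{452}{-2187 + 0} = \frac{452}{-2187} = 452 \left(- \frac{1}{2187}\right) = - \frac{452}{2187}$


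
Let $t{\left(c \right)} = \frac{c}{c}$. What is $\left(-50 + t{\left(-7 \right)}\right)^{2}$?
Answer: $2401$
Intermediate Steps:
$t{\left(c \right)} = 1$
$\left(-50 + t{\left(-7 \right)}\right)^{2} = \left(-50 + 1\right)^{2} = \left(-49\right)^{2} = 2401$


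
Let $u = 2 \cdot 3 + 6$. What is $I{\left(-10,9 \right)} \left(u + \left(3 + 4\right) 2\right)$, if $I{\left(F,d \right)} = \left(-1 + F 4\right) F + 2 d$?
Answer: $11128$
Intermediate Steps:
$I{\left(F,d \right)} = 2 d + F \left(-1 + 4 F\right)$ ($I{\left(F,d \right)} = \left(-1 + 4 F\right) F + 2 d = F \left(-1 + 4 F\right) + 2 d = 2 d + F \left(-1 + 4 F\right)$)
$u = 12$ ($u = 6 + 6 = 12$)
$I{\left(-10,9 \right)} \left(u + \left(3 + 4\right) 2\right) = \left(\left(-1\right) \left(-10\right) + 2 \cdot 9 + 4 \left(-10\right)^{2}\right) \left(12 + \left(3 + 4\right) 2\right) = \left(10 + 18 + 4 \cdot 100\right) \left(12 + 7 \cdot 2\right) = \left(10 + 18 + 400\right) \left(12 + 14\right) = 428 \cdot 26 = 11128$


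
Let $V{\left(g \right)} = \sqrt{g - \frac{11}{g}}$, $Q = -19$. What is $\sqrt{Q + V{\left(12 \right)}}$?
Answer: $\frac{\sqrt{-684 + 6 \sqrt{399}}}{6} \approx 3.9586 i$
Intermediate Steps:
$\sqrt{Q + V{\left(12 \right)}} = \sqrt{-19 + \sqrt{12 - \frac{11}{12}}} = \sqrt{-19 + \sqrt{\frac{133}{12}}} = \sqrt{-19 + \frac{\sqrt{399}}{6}}$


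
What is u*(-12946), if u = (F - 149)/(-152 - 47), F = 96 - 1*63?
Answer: -1501736/199 ≈ -7546.4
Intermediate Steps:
F = 33 (F = 96 - 63 = 33)
u = 116/199 (u = (33 - 149)/(-152 - 47) = -116/(-199) = -116*(-1/199) = 116/199 ≈ 0.58291)
u*(-12946) = (116/199)*(-12946) = -1501736/199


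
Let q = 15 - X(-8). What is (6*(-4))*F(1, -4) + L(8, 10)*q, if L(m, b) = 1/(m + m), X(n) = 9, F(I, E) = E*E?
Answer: -3069/8 ≈ -383.63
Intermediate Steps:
F(I, E) = E²
q = 6 (q = 15 - 1*9 = 15 - 9 = 6)
L(m, b) = 1/(2*m)
(6*(-4))*F(1, -4) + L(8, 10)*q = (6*(-4))*(-4)² + ((½)/8)*6 = -24*16 + ((½)*(⅛))*6 = -384 + (1/16)*6 = -384 + 3/8 = -3069/8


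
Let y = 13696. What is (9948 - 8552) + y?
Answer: 15092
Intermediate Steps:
(9948 - 8552) + y = (9948 - 8552) + 13696 = 1396 + 13696 = 15092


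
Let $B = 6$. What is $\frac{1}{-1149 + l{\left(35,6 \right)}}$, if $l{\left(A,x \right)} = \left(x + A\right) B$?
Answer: $- \frac{1}{903} \approx -0.0011074$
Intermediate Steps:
$l{\left(A,x \right)} = 6 A + 6 x$ ($l{\left(A,x \right)} = \left(x + A\right) 6 = \left(A + x\right) 6 = 6 A + 6 x$)
$\frac{1}{-1149 + l{\left(35,6 \right)}} = \frac{1}{-1149 + \left(6 \cdot 35 + 6 \cdot 6\right)} = \frac{1}{-1149 + \left(210 + 36\right)} = \frac{1}{-1149 + 246} = \frac{1}{-903} = - \frac{1}{903}$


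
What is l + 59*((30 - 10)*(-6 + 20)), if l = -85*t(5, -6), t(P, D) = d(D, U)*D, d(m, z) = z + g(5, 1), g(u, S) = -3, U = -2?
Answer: 13970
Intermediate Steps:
d(m, z) = -3 + z (d(m, z) = z - 3 = -3 + z)
t(P, D) = -5*D (t(P, D) = (-3 - 2)*D = -5*D)
l = -2550 (l = -(-425)*(-6) = -85*30 = -2550)
l + 59*((30 - 10)*(-6 + 20)) = -2550 + 59*((30 - 10)*(-6 + 20)) = -2550 + 59*(20*14) = -2550 + 59*280 = -2550 + 16520 = 13970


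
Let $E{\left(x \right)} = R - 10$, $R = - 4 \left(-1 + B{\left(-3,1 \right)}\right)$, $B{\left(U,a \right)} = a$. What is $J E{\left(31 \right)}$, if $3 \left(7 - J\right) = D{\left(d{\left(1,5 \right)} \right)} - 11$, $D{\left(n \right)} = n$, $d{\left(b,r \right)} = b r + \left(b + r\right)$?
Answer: $-70$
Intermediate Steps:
$R = 0$ ($R = - 4 \left(-1 + 1\right) = \left(-4\right) 0 = 0$)
$d{\left(b,r \right)} = b + r + b r$
$E{\left(x \right)} = -10$ ($E{\left(x \right)} = 0 - 10 = -10$)
$J = 7$ ($J = 7 - \frac{\left(1 + 5 + 1 \cdot 5\right) - 11}{3} = 7 - \frac{\left(1 + 5 + 5\right) - 11}{3} = 7 - \frac{11 - 11}{3} = 7 - 0 = 7 + 0 = 7$)
$J E{\left(31 \right)} = 7 \left(-10\right) = -70$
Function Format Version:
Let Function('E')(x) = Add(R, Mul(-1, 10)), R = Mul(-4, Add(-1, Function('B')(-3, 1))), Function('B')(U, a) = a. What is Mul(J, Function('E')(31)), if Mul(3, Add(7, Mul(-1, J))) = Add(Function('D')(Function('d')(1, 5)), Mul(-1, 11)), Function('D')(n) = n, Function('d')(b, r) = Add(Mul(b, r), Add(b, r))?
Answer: -70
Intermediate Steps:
R = 0 (R = Mul(-4, Add(-1, 1)) = Mul(-4, 0) = 0)
Function('d')(b, r) = Add(b, r, Mul(b, r))
Function('E')(x) = -10 (Function('E')(x) = Add(0, Mul(-1, 10)) = Add(0, -10) = -10)
J = 7 (J = Add(7, Mul(Rational(-1, 3), Add(Add(1, 5, Mul(1, 5)), Mul(-1, 11)))) = Add(7, Mul(Rational(-1, 3), Add(Add(1, 5, 5), -11))) = Add(7, Mul(Rational(-1, 3), Add(11, -11))) = Add(7, Mul(Rational(-1, 3), 0)) = Add(7, 0) = 7)
Mul(J, Function('E')(31)) = Mul(7, -10) = -70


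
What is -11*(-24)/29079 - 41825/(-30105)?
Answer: 335851/240171 ≈ 1.3984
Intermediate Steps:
-11*(-24)/29079 - 41825/(-30105) = 264*(1/29079) - 41825*(-1/30105) = 88/9693 + 8365/6021 = 335851/240171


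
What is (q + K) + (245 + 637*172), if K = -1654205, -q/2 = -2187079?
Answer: 2829762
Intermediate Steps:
q = 4374158 (q = -2*(-2187079) = 4374158)
(q + K) + (245 + 637*172) = (4374158 - 1654205) + (245 + 637*172) = 2719953 + (245 + 109564) = 2719953 + 109809 = 2829762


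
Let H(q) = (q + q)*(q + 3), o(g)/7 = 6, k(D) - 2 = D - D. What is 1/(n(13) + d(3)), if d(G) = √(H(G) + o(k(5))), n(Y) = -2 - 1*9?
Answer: -11/43 - √78/43 ≈ -0.46120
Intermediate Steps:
k(D) = 2 (k(D) = 2 + (D - D) = 2 + 0 = 2)
o(g) = 42 (o(g) = 7*6 = 42)
H(q) = 2*q*(3 + q) (H(q) = (2*q)*(3 + q) = 2*q*(3 + q))
n(Y) = -11 (n(Y) = -2 - 9 = -11)
d(G) = √(42 + 2*G*(3 + G)) (d(G) = √(2*G*(3 + G) + 42) = √(42 + 2*G*(3 + G)))
1/(n(13) + d(3)) = 1/(-11 + √2*√(21 + 3*(3 + 3))) = 1/(-11 + √2*√(21 + 3*6)) = 1/(-11 + √2*√(21 + 18)) = 1/(-11 + √2*√39) = 1/(-11 + √78)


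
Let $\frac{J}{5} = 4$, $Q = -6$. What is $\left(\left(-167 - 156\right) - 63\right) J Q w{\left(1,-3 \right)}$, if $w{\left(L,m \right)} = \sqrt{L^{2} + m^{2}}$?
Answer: $46320 \sqrt{10} \approx 1.4648 \cdot 10^{5}$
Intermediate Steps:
$J = 20$ ($J = 5 \cdot 4 = 20$)
$\left(\left(-167 - 156\right) - 63\right) J Q w{\left(1,-3 \right)} = \left(\left(-167 - 156\right) - 63\right) 20 \left(-6\right) \sqrt{1^{2} + \left(-3\right)^{2}} = \left(\left(-167 - 156\right) - 63\right) \left(- 120 \sqrt{1 + 9}\right) = \left(-323 - 63\right) \left(- 120 \sqrt{10}\right) = - 386 \left(- 120 \sqrt{10}\right) = 46320 \sqrt{10}$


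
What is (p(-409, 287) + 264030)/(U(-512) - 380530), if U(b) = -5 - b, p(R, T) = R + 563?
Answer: -264184/380023 ≈ -0.69518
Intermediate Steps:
p(R, T) = 563 + R
(p(-409, 287) + 264030)/(U(-512) - 380530) = ((563 - 409) + 264030)/((-5 - 1*(-512)) - 380530) = (154 + 264030)/((-5 + 512) - 380530) = 264184/(507 - 380530) = 264184/(-380023) = 264184*(-1/380023) = -264184/380023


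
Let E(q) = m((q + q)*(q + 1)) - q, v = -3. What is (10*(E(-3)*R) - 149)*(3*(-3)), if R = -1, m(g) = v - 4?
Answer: 981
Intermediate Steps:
m(g) = -7 (m(g) = -3 - 4 = -7)
E(q) = -7 - q
(10*(E(-3)*R) - 149)*(3*(-3)) = (10*((-7 - 1*(-3))*(-1)) - 149)*(3*(-3)) = (10*((-7 + 3)*(-1)) - 149)*(-9) = (10*(-4*(-1)) - 149)*(-9) = (10*4 - 149)*(-9) = (40 - 149)*(-9) = -109*(-9) = 981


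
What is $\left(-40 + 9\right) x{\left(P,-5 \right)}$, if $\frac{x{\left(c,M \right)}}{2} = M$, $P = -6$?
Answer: $310$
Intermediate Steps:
$x{\left(c,M \right)} = 2 M$
$\left(-40 + 9\right) x{\left(P,-5 \right)} = \left(-40 + 9\right) 2 \left(-5\right) = \left(-31\right) \left(-10\right) = 310$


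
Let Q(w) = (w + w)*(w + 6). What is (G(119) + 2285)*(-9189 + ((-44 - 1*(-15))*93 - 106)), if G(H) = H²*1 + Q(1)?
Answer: -197388320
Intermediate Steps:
Q(w) = 2*w*(6 + w) (Q(w) = (2*w)*(6 + w) = 2*w*(6 + w))
G(H) = 14 + H² (G(H) = H²*1 + 2*1*(6 + 1) = H² + 2*1*7 = H² + 14 = 14 + H²)
(G(119) + 2285)*(-9189 + ((-44 - 1*(-15))*93 - 106)) = ((14 + 119²) + 2285)*(-9189 + ((-44 - 1*(-15))*93 - 106)) = ((14 + 14161) + 2285)*(-9189 + ((-44 + 15)*93 - 106)) = (14175 + 2285)*(-9189 + (-29*93 - 106)) = 16460*(-9189 + (-2697 - 106)) = 16460*(-9189 - 2803) = 16460*(-11992) = -197388320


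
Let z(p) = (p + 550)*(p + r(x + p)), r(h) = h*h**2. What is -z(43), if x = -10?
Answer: -21336140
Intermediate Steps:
r(h) = h**3
z(p) = (550 + p)*(p + (-10 + p)**3) (z(p) = (p + 550)*(p + (-10 + p)**3) = (550 + p)*(p + (-10 + p)**3))
-z(43) = -(-550000 + 43**4 - 16199*43**2 + 520*43**3 + 164550*43) = -(-550000 + 3418801 - 16199*1849 + 520*79507 + 7075650) = -(-550000 + 3418801 - 29951951 + 41343640 + 7075650) = -1*21336140 = -21336140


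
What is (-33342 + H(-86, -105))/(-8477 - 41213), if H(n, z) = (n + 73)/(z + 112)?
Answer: 233407/347830 ≈ 0.67104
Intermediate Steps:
H(n, z) = (73 + n)/(112 + z)
(-33342 + H(-86, -105))/(-8477 - 41213) = (-33342 + (73 - 86)/(112 - 105))/(-8477 - 41213) = (-33342 - 13/7)/(-49690) = (-33342 + (1/7)*(-13))*(-1/49690) = (-33342 - 13/7)*(-1/49690) = -233407/7*(-1/49690) = 233407/347830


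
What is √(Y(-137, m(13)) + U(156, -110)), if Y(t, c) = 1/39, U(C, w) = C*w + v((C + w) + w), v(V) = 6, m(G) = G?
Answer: I*√26091195/39 ≈ 130.97*I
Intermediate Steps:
U(C, w) = 6 + C*w (U(C, w) = C*w + 6 = 6 + C*w)
Y(t, c) = 1/39
√(Y(-137, m(13)) + U(156, -110)) = √(1/39 + (6 + 156*(-110))) = √(1/39 + (6 - 17160)) = √(1/39 - 17154) = √(-669005/39) = I*√26091195/39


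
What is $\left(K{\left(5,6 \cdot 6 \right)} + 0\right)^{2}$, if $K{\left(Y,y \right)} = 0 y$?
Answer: $0$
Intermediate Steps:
$K{\left(Y,y \right)} = 0$
$\left(K{\left(5,6 \cdot 6 \right)} + 0\right)^{2} = \left(0 + 0\right)^{2} = 0^{2} = 0$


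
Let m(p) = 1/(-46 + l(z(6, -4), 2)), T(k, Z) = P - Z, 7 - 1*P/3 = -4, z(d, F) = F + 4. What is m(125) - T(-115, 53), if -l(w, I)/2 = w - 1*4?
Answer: 759/38 ≈ 19.974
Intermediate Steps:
z(d, F) = 4 + F
P = 33 (P = 21 - 3*(-4) = 21 + 12 = 33)
T(k, Z) = 33 - Z
l(w, I) = 8 - 2*w (l(w, I) = -2*(w - 1*4) = -2*(w - 4) = -2*(-4 + w) = 8 - 2*w)
m(p) = -1/38 (m(p) = 1/(-46 + (8 - 2*(4 - 4))) = 1/(-46 + (8 - 2*0)) = 1/(-46 + (8 + 0)) = 1/(-46 + 8) = 1/(-38) = -1/38)
m(125) - T(-115, 53) = -1/38 - (33 - 1*53) = -1/38 - (33 - 53) = -1/38 - 1*(-20) = -1/38 + 20 = 759/38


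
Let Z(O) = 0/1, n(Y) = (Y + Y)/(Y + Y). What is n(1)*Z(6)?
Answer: 0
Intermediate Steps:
n(Y) = 1 (n(Y) = (2*Y)/((2*Y)) = (2*Y)*(1/(2*Y)) = 1)
Z(O) = 0 (Z(O) = 0*1 = 0)
n(1)*Z(6) = 1*0 = 0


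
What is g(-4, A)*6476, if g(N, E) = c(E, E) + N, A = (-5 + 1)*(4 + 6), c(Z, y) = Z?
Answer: -284944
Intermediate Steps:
A = -40 (A = -4*10 = -40)
g(N, E) = E + N
g(-4, A)*6476 = (-40 - 4)*6476 = -44*6476 = -284944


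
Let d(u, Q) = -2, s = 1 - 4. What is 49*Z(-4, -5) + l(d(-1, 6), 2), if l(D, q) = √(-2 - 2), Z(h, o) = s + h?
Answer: -343 + 2*I ≈ -343.0 + 2.0*I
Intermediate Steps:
s = -3
Z(h, o) = -3 + h
l(D, q) = 2*I (l(D, q) = √(-4) = 2*I)
49*Z(-4, -5) + l(d(-1, 6), 2) = 49*(-3 - 4) + 2*I = 49*(-7) + 2*I = -343 + 2*I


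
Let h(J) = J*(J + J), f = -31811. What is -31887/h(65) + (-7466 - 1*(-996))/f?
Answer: -73821989/20677150 ≈ -3.5702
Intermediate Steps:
h(J) = 2*J² (h(J) = J*(2*J) = 2*J²)
-31887/h(65) + (-7466 - 1*(-996))/f = -31887/(2*65²) + (-7466 - 1*(-996))/(-31811) = -31887/(2*4225) + (-7466 + 996)*(-1/31811) = -31887/8450 - 6470*(-1/31811) = -31887*1/8450 + 6470/31811 = -31887/8450 + 6470/31811 = -73821989/20677150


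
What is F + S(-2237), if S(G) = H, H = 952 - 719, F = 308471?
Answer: 308704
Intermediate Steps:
H = 233
S(G) = 233
F + S(-2237) = 308471 + 233 = 308704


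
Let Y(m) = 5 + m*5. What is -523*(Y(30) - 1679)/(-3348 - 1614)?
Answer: -132842/827 ≈ -160.63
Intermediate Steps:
Y(m) = 5 + 5*m
-523*(Y(30) - 1679)/(-3348 - 1614) = -523*((5 + 5*30) - 1679)/(-3348 - 1614) = -523*((5 + 150) - 1679)/(-4962) = -523*(155 - 1679)*(-1)/4962 = -(-797052)*(-1)/4962 = -523*254/827 = -132842/827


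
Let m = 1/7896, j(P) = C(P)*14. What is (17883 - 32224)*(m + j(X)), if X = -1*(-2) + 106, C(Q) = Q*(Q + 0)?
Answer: -18491073396997/7896 ≈ -2.3418e+9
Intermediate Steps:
C(Q) = Q² (C(Q) = Q*Q = Q²)
X = 108 (X = 2 + 106 = 108)
j(P) = 14*P² (j(P) = P²*14 = 14*P²)
m = 1/7896 ≈ 0.00012665
(17883 - 32224)*(m + j(X)) = (17883 - 32224)*(1/7896 + 14*108²) = -14341*(1/7896 + 14*11664) = -14341*(1/7896 + 163296) = -14341*1289385217/7896 = -18491073396997/7896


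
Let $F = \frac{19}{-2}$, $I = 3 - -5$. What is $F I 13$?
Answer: $-988$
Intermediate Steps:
$I = 8$ ($I = 3 + 5 = 8$)
$F = - \frac{19}{2}$ ($F = 19 \left(- \frac{1}{2}\right) = - \frac{19}{2} \approx -9.5$)
$F I 13 = \left(- \frac{19}{2}\right) 8 \cdot 13 = \left(-76\right) 13 = -988$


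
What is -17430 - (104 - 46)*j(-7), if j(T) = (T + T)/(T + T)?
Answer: -17488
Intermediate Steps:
j(T) = 1 (j(T) = (2*T)/((2*T)) = (2*T)*(1/(2*T)) = 1)
-17430 - (104 - 46)*j(-7) = -17430 - (104 - 46) = -17430 - 58 = -17488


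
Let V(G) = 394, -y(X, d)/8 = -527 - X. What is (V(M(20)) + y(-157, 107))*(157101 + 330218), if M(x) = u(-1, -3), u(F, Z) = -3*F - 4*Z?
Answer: 1634467926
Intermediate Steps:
u(F, Z) = -4*Z - 3*F
M(x) = 15 (M(x) = -4*(-3) - 3*(-1) = 12 + 3 = 15)
y(X, d) = 4216 + 8*X (y(X, d) = -8*(-527 - X) = 4216 + 8*X)
(V(M(20)) + y(-157, 107))*(157101 + 330218) = (394 + (4216 + 8*(-157)))*(157101 + 330218) = (394 + (4216 - 1256))*487319 = (394 + 2960)*487319 = 3354*487319 = 1634467926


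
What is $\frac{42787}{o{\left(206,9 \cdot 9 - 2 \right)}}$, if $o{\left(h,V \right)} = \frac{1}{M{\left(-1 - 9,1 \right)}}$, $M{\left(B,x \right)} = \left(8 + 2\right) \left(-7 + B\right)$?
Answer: $-7273790$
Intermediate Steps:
$M{\left(B,x \right)} = -70 + 10 B$ ($M{\left(B,x \right)} = 10 \left(-7 + B\right) = -70 + 10 B$)
$o{\left(h,V \right)} = - \frac{1}{170}$ ($o{\left(h,V \right)} = \frac{1}{-70 + 10 \left(-1 - 9\right)} = \frac{1}{-70 + 10 \left(-10\right)} = \frac{1}{-70 - 100} = \frac{1}{-170} = - \frac{1}{170}$)
$\frac{42787}{o{\left(206,9 \cdot 9 - 2 \right)}} = \frac{42787}{- \frac{1}{170}} = 42787 \left(-170\right) = -7273790$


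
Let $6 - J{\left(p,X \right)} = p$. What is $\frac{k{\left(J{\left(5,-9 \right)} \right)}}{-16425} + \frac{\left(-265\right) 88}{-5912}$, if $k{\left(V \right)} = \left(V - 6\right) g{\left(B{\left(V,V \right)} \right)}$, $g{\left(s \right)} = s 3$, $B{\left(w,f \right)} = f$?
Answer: $\frac{3192664}{809205} \approx 3.9454$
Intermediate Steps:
$J{\left(p,X \right)} = 6 - p$
$g{\left(s \right)} = 3 s$
$k{\left(V \right)} = 3 V \left(-6 + V\right)$ ($k{\left(V \right)} = \left(V - 6\right) 3 V = \left(-6 + V\right) 3 V = 3 V \left(-6 + V\right)$)
$\frac{k{\left(J{\left(5,-9 \right)} \right)}}{-16425} + \frac{\left(-265\right) 88}{-5912} = \frac{3 \left(6 - 5\right) \left(-6 + \left(6 - 5\right)\right)}{-16425} + \frac{\left(-265\right) 88}{-5912} = 3 \left(6 - 5\right) \left(-6 + \left(6 - 5\right)\right) \left(- \frac{1}{16425}\right) - - \frac{2915}{739} = 3 \cdot 1 \left(-6 + 1\right) \left(- \frac{1}{16425}\right) + \frac{2915}{739} = 3 \cdot 1 \left(-5\right) \left(- \frac{1}{16425}\right) + \frac{2915}{739} = \left(-15\right) \left(- \frac{1}{16425}\right) + \frac{2915}{739} = \frac{1}{1095} + \frac{2915}{739} = \frac{3192664}{809205}$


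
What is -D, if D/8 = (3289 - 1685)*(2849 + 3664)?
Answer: -83574816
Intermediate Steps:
D = 83574816 (D = 8*((3289 - 1685)*(2849 + 3664)) = 8*(1604*6513) = 8*10446852 = 83574816)
-D = -1*83574816 = -83574816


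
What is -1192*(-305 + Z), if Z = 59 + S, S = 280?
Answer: -40528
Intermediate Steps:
Z = 339 (Z = 59 + 280 = 339)
-1192*(-305 + Z) = -1192*(-305 + 339) = -1192*34 = -40528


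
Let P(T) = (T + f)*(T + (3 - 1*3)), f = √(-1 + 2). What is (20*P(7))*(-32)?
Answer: -35840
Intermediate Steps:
f = 1 (f = √1 = 1)
P(T) = T*(1 + T) (P(T) = (T + 1)*(T + (3 - 1*3)) = (1 + T)*(T + (3 - 3)) = (1 + T)*(T + 0) = (1 + T)*T = T*(1 + T))
(20*P(7))*(-32) = (20*(7*(1 + 7)))*(-32) = (20*(7*8))*(-32) = (20*56)*(-32) = 1120*(-32) = -35840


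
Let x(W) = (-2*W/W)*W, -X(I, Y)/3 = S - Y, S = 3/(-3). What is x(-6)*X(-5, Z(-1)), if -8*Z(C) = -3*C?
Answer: 45/2 ≈ 22.500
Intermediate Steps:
S = -1 (S = 3*(-⅓) = -1)
Z(C) = 3*C/8 (Z(C) = -(-3)*C/8 = 3*C/8)
X(I, Y) = 3 + 3*Y (X(I, Y) = -3*(-1 - Y) = 3 + 3*Y)
x(W) = -2*W (x(W) = (-2*1)*W = -2*W)
x(-6)*X(-5, Z(-1)) = (-2*(-6))*(3 + 3*((3/8)*(-1))) = 12*(3 + 3*(-3/8)) = 12*(3 - 9/8) = 12*(15/8) = 45/2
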